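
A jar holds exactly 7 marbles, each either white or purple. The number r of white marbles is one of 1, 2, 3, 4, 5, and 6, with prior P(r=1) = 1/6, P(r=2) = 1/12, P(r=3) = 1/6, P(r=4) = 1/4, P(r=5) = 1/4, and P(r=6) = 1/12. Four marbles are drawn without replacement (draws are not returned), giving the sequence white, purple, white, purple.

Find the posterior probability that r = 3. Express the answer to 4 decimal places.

The likelihood of the observed sequence under each hypothesis: P(data | r = 1) = (1/7)(6/6)(0/5) = 0; P(data | r = 2) = (2/7)(5/6)(1/5)(4/4) = 1/21; P(data | r = 3) = (3/7)(4/6)(2/5)(3/4) = 3/35; P(data | r = 4) = (4/7)(3/6)(3/5)(2/4) = 3/35; P(data | r = 5) = (5/7)(2/6)(4/5)(1/4) = 1/21; P(data | r = 6) = (6/7)(1/6)(5/5)(0/4) = 0.
Multiplying each by its prior: 1/6 · 0 = 0, 1/12 · 1/21 = 1/252, 1/6 · 3/35 = 1/70, 1/4 · 3/35 = 3/140, 1/4 · 1/21 = 1/84, 1/12 · 0 = 0; these sum to 13/252.
So P(r = 3 | data) = (1/70) / (13/252) = 18/65.

0.2769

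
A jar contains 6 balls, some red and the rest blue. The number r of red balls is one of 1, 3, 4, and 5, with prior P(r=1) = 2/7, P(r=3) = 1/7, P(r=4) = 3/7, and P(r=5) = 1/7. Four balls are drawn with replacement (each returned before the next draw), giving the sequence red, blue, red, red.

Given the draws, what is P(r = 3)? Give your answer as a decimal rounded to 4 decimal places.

Under each hypothesis, the probability of the observed sequence is: P(data | r = 1) = (1/6)(5/6)(1/6)(1/6) = 0.003858; P(data | r = 3) = (3/6)(3/6)(3/6)(3/6) = 0.0625; P(data | r = 4) = (4/6)(2/6)(4/6)(4/6) = 0.098765; P(data | r = 5) = (5/6)(1/6)(5/6)(5/6) = 0.096451.
Weighting by the prior gives 2/7 · 0.003858 = 0.0011023, 1/7 · 0.0625 = 0.0089286, 3/7 · 0.098765 = 0.042328, 1/7 · 0.096451 = 0.013779; summing to 0.066138.
By Bayes' rule, P(r = 3 | data) = (0.0089286) / (0.066138) = 0.135.

0.1350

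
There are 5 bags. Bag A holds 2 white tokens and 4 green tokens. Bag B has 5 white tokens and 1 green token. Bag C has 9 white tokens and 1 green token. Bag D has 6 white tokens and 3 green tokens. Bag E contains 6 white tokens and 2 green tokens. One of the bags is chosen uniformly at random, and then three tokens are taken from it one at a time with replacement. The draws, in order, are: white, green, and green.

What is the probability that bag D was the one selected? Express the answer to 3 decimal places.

0.246

Compute the likelihood of the observed sequence for each case: P(data | bag A) = (2/6)(4/6)(4/6) = 0.14815; P(data | bag B) = (5/6)(1/6)(1/6) = 0.023148; P(data | bag C) = (9/10)(1/10)(1/10) = 0.009; P(data | bag D) = (6/9)(3/9)(3/9) = 0.074074; P(data | bag E) = (6/8)(2/8)(2/8) = 0.046875.
Multiplying each by its prior: 1/5 · 0.14815 = 0.02963, 1/5 · 0.023148 = 0.0046296, 1/5 · 0.009 = 0.0018, 1/5 · 0.074074 = 0.014815, 1/5 · 0.046875 = 0.009375; these sum to 0.060249.
So P(bag D | data) = (0.014815) / (0.060249) = 0.24589.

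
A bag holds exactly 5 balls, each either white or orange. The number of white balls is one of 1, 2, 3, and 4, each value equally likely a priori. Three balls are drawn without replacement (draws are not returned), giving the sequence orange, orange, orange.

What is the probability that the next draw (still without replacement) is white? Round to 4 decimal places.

For each hypothesis, P(data | H) works out to: P(data | r = 1) = (4/5)(3/4)(2/3) = 2/5; P(data | r = 2) = (3/5)(2/4)(1/3) = 1/10; P(data | r = 3) = (2/5)(1/4)(0/3) = 0; P(data | r = 4) = (1/5)(0/4) = 0.
Weighting by the prior gives 1/4 · 2/5 = 1/10, 1/4 · 1/10 = 1/40, 1/4 · 0 = 0, 1/4 · 0 = 0; summing to 1/8.
Normalising, the posterior is P(r = 1 | data) = 4/5, P(r = 2 | data) = 1/5, P(r = 3 | data) = 0, P(r = 4 | data) = 0.
So P(white next | data) = Σ P(white next | H) P(H | data) = (1/2)(4/5) + (1)(1/5) = 3/5.

0.6000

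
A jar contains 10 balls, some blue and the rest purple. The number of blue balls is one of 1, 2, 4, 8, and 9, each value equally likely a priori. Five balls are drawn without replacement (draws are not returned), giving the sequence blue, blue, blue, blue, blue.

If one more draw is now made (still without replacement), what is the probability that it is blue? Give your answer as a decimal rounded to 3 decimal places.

0.738

The likelihood of the observed sequence under each hypothesis: P(data | r = 1) = (1/10)(0/9) = 0; P(data | r = 2) = (2/10)(1/9)(0/8) = 0; P(data | r = 4) = (4/10)(3/9)(2/8)(1/7)(0/6) = 0; P(data | r = 8) = (8/10)(7/9)(6/8)(5/7)(4/6) = 2/9; P(data | r = 9) = (9/10)(8/9)(7/8)(6/7)(5/6) = 1/2.
Multiplying each by its prior: 1/5 · 0 = 0, 1/5 · 0 = 0, 1/5 · 0 = 0, 1/5 · 2/9 = 2/45, 1/5 · 1/2 = 1/10; with total 13/90.
The posterior is then P(r = 1 | data) = 0, P(r = 2 | data) = 0, P(r = 4 | data) = 0, P(r = 8 | data) = 4/13, P(r = 9 | data) = 9/13.
So P(blue next | data) = Σ P(blue next | H) P(H | data) = (3/5)(4/13) + (4/5)(9/13) = 48/65.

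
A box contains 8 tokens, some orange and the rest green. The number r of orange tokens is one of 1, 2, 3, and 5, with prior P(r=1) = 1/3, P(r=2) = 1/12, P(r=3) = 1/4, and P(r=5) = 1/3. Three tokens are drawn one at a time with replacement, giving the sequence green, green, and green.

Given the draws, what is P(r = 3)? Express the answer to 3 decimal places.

0.181

Under each hypothesis, the probability of the observed sequence is: P(data | r = 1) = (7/8)(7/8)(7/8) = 0.66992; P(data | r = 2) = (6/8)(6/8)(6/8) = 0.42188; P(data | r = 3) = (5/8)(5/8)(5/8) = 0.24414; P(data | r = 5) = (3/8)(3/8)(3/8) = 0.052734.
Weighting by the prior gives 1/3 · 0.66992 = 0.22331, 1/12 · 0.42188 = 0.035156, 1/4 · 0.24414 = 0.061035, 1/3 · 0.052734 = 0.017578; with total 0.33708.
By Bayes' rule, P(r = 3 | data) = (0.061035) / (0.33708) = 0.18107.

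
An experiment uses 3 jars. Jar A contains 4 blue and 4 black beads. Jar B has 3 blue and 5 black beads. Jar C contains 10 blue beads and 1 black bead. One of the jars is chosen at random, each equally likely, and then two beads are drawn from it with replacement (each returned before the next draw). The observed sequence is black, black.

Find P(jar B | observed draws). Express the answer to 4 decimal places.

Under each hypothesis, the probability of the observed sequence is: P(data | jar A) = (4/8)(4/8) = 0.25; P(data | jar B) = (5/8)(5/8) = 0.39062; P(data | jar C) = (1/11)(1/11) = 0.0082645.
The prior-weighted likelihoods are 1/3 · 0.25 = 0.083333, 1/3 · 0.39062 = 0.13021, 1/3 · 0.0082645 = 0.0027548; with total 0.2163.
By Bayes' rule, P(jar B | data) = (0.13021) / (0.2163) = 0.60199.

0.6020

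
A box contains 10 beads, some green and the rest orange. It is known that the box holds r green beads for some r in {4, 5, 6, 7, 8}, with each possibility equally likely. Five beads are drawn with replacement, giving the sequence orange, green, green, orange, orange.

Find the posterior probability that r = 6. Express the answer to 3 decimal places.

Under each hypothesis, the probability of the observed sequence is: P(data | r = 4) = (6/10)(4/10)(4/10)(6/10)(6/10) = 0.03456; P(data | r = 5) = (5/10)(5/10)(5/10)(5/10)(5/10) = 0.03125; P(data | r = 6) = (4/10)(6/10)(6/10)(4/10)(4/10) = 0.02304; P(data | r = 7) = (3/10)(7/10)(7/10)(3/10)(3/10) = 0.01323; P(data | r = 8) = (2/10)(8/10)(8/10)(2/10)(2/10) = 0.00512.
The prior-weighted likelihoods are 1/5 · 0.03456 = 0.006912, 1/5 · 0.03125 = 0.00625, 1/5 · 0.02304 = 0.004608, 1/5 · 0.01323 = 0.002646, 1/5 · 0.00512 = 0.001024; summing to 0.02144.
By Bayes' rule, P(r = 6 | data) = (0.004608) / (0.02144) = 0.21493.

0.215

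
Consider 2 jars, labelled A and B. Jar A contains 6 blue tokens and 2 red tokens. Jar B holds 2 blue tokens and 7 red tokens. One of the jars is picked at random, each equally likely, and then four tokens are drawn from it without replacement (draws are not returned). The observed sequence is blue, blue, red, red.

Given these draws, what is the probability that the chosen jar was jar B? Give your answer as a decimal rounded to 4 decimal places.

0.4375

Under each hypothesis, the probability of the observed sequence is: P(data | jar A) = (6/8)(5/7)(2/6)(1/5) = 1/28; P(data | jar B) = (2/9)(1/8)(7/7)(6/6) = 1/36.
Multiplying each by its prior: 1/2 · 1/28 = 1/56, 1/2 · 1/36 = 1/72; with total 2/63.
So P(jar B | data) = (1/72) / (2/63) = 7/16.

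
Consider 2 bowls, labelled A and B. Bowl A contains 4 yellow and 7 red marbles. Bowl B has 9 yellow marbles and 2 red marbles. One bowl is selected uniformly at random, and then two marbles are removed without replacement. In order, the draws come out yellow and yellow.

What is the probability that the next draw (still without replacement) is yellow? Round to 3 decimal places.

0.698

Compute the likelihood of the observed sequence for each case: P(data | bowl A) = (4/11)(3/10) = 6/55; P(data | bowl B) = (9/11)(8/10) = 36/55.
Weighting by the prior gives 1/2 · 6/55 = 3/55, 1/2 · 36/55 = 18/55; with total 21/55.
The posterior is then P(bowl A | data) = 1/7, P(bowl B | data) = 6/7.
The predictive probability is P(yellow next | data) = (2/9)(1/7) + (7/9)(6/7) = 44/63.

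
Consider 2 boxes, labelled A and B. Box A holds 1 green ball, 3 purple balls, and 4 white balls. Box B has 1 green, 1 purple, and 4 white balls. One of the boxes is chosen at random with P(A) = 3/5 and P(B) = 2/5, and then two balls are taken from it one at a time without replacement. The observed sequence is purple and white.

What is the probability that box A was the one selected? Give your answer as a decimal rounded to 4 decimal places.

0.7068

The likelihood of the observed sequence under each hypothesis: P(data | box A) = (3/8)(4/7) = 0.21429; P(data | box B) = (1/6)(4/5) = 0.13333.
Weighting by the prior gives 3/5 · 0.21429 = 0.12857, 2/5 · 0.13333 = 0.053333; summing to 0.1819.
By Bayes' rule, P(box A | data) = (0.12857) / (0.1819) = 0.70681.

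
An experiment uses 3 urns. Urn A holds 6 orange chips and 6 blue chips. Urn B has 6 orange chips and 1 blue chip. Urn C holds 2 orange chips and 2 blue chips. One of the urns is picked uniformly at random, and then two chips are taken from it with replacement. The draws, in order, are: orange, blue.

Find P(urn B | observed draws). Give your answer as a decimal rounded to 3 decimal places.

The likelihood of the observed sequence under each hypothesis: P(data | urn A) = (6/12)(6/12) = 1/4; P(data | urn B) = (6/7)(1/7) = 6/49; P(data | urn C) = (2/4)(2/4) = 1/4.
Multiplying each by its prior: 1/3 · 1/4 = 1/12, 1/3 · 6/49 = 2/49, 1/3 · 1/4 = 1/12; summing to 61/294.
By Bayes' rule, P(urn B | data) = (2/49) / (61/294) = 12/61.

0.197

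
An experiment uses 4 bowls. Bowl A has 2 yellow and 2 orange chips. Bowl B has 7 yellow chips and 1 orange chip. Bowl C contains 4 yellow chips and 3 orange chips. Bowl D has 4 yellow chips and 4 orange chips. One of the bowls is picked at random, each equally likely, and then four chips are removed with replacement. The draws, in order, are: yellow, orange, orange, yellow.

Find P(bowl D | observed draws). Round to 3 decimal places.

0.317

Under each hypothesis, the probability of the observed sequence is: P(data | bowl A) = (2/4)(2/4)(2/4)(2/4) = 0.0625; P(data | bowl B) = (7/8)(1/8)(1/8)(7/8) = 0.011963; P(data | bowl C) = (4/7)(3/7)(3/7)(4/7) = 0.059975; P(data | bowl D) = (4/8)(4/8)(4/8)(4/8) = 0.0625.
Multiplying each by its prior: 1/4 · 0.0625 = 0.015625, 1/4 · 0.011963 = 0.0029907, 1/4 · 0.059975 = 0.014994, 1/4 · 0.0625 = 0.015625; summing to 0.049234.
Therefore the posterior P(bowl D | data) = (0.015625) / (0.049234) = 0.31736.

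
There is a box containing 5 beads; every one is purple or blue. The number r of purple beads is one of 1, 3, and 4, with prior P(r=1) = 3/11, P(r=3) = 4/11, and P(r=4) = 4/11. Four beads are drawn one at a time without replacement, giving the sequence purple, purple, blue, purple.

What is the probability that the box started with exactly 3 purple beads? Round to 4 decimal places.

The likelihood of the observed sequence under each hypothesis: P(data | r = 1) = (1/5)(0/4) = 0; P(data | r = 3) = (3/5)(2/4)(2/3)(1/2) = 1/10; P(data | r = 4) = (4/5)(3/4)(1/3)(2/2) = 1/5.
Weighting by the prior gives 3/11 · 0 = 0, 4/11 · 1/10 = 2/55, 4/11 · 1/5 = 4/55; these sum to 6/55.
Hence P(r = 3 | data) = (2/55) / (6/55) = 1/3.

0.3333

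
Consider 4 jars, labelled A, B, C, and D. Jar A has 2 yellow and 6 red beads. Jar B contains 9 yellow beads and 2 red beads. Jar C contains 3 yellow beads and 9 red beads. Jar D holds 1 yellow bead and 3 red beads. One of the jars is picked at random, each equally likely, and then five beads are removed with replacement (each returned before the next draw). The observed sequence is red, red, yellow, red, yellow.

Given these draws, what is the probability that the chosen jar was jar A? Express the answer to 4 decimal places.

Under each hypothesis, the probability of the observed sequence is: P(data | jar A) = (6/8)(6/8)(2/8)(6/8)(2/8) = 0.026367; P(data | jar B) = (2/11)(2/11)(9/11)(2/11)(9/11) = 0.0040236; P(data | jar C) = (9/12)(9/12)(3/12)(9/12)(3/12) = 0.026367; P(data | jar D) = (3/4)(3/4)(1/4)(3/4)(1/4) = 0.026367.
Weighting by the prior gives 1/4 · 0.026367 = 0.0065918, 1/4 · 0.0040236 = 0.0010059, 1/4 · 0.026367 = 0.0065918, 1/4 · 0.026367 = 0.0065918; these sum to 0.020781.
Therefore the posterior P(jar A | data) = (0.0065918) / (0.020781) = 0.3172.

0.3172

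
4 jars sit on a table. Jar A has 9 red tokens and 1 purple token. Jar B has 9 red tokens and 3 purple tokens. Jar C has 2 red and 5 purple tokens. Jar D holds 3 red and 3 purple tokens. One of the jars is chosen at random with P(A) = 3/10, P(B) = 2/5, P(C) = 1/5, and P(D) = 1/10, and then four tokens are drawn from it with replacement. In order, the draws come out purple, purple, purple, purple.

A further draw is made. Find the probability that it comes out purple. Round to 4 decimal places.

0.6795

For each hypothesis, P(data | H) works out to: P(data | jar A) = (1/10)(1/10)(1/10)(1/10) = 0.0001; P(data | jar B) = (3/12)(3/12)(3/12)(3/12) = 0.0039062; P(data | jar C) = (5/7)(5/7)(5/7)(5/7) = 0.26031; P(data | jar D) = (3/6)(3/6)(3/6)(3/6) = 0.0625.
The prior-weighted likelihoods are 3/10 · 0.0001 = 3e-05, 2/5 · 0.0039062 = 0.0015625, 1/5 · 0.26031 = 0.052062, 1/10 · 0.0625 = 0.00625; with total 0.059904.
The posterior is then P(jar A | data) = 0.0005008, P(jar B | data) = 0.026083, P(jar C | data) = 0.86908, P(jar D | data) = 0.10433.
The predictive probability is P(purple next | data) = (1/10)(0.0005008) + (1/4)(0.026083) + (5/7)(0.86908) + (1/2)(0.10433) = 0.67951.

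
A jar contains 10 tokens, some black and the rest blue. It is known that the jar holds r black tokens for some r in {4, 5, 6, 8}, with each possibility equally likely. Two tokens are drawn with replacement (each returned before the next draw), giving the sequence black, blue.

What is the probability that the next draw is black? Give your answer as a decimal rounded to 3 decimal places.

0.554

Under each hypothesis, the probability of the observed sequence is: P(data | r = 4) = (4/10)(6/10) = 6/25; P(data | r = 5) = (5/10)(5/10) = 1/4; P(data | r = 6) = (6/10)(4/10) = 6/25; P(data | r = 8) = (8/10)(2/10) = 4/25.
The prior-weighted likelihoods are 1/4 · 6/25 = 3/50, 1/4 · 1/4 = 1/16, 1/4 · 6/25 = 3/50, 1/4 · 4/25 = 1/25; with total 89/400.
The posterior is then P(r = 4 | data) = 24/89, P(r = 5 | data) = 25/89, P(r = 6 | data) = 24/89, P(r = 8 | data) = 16/89.
Averaging over the posterior, P(black next | data) = (2/5)(24/89) + (1/2)(25/89) + (3/5)(24/89) + (4/5)(16/89) = 493/890.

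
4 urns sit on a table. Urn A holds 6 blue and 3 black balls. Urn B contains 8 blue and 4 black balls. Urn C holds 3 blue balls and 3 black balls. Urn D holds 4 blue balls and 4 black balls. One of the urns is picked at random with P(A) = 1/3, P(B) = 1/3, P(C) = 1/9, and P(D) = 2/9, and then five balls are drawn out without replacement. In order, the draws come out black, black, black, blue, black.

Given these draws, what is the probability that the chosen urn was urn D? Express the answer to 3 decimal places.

0.825

The likelihood of the observed sequence under each hypothesis: P(data | urn A) = (3/9)(2/8)(1/7)(6/6)(0/5) = 0; P(data | urn B) = (4/12)(3/11)(2/10)(8/9)(1/8) = 0.0020202; P(data | urn C) = (3/6)(2/5)(1/4)(3/3)(0/2) = 0; P(data | urn D) = (4/8)(3/7)(2/6)(4/5)(1/4) = 0.014286.
The prior-weighted likelihoods are 1/3 · 0 = 0, 1/3 · 0.0020202 = 0.0006734, 1/9 · 0 = 0, 2/9 · 0.014286 = 0.0031746; these sum to 0.003848.
By Bayes' rule, P(urn D | data) = (0.0031746) / (0.003848) = 0.825.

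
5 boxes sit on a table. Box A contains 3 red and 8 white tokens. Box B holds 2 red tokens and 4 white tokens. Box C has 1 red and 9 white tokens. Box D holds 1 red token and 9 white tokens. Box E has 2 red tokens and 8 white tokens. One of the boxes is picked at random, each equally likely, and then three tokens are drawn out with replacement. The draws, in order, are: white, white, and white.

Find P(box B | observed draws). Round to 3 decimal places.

0.112

Under each hypothesis, the probability of the observed sequence is: P(data | box A) = (8/11)(8/11)(8/11) = 0.38467; P(data | box B) = (4/6)(4/6)(4/6) = 0.2963; P(data | box C) = (9/10)(9/10)(9/10) = 0.729; P(data | box D) = (9/10)(9/10)(9/10) = 0.729; P(data | box E) = (8/10)(8/10)(8/10) = 0.512.
Multiplying each by its prior: 1/5 · 0.38467 = 0.076935, 1/5 · 0.2963 = 0.059259, 1/5 · 0.729 = 0.1458, 1/5 · 0.729 = 0.1458, 1/5 · 0.512 = 0.1024; summing to 0.53019.
Hence P(box B | data) = (0.059259) / (0.53019) = 0.11177.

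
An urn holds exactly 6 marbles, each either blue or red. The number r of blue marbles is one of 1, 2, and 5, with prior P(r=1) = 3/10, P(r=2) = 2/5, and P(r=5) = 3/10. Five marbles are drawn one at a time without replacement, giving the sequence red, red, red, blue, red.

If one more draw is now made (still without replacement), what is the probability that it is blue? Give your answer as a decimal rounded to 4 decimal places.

Under each hypothesis, the probability of the observed sequence is: P(data | r = 1) = (5/6)(4/5)(3/4)(1/3)(2/2) = 1/6; P(data | r = 2) = (4/6)(3/5)(2/4)(2/3)(1/2) = 1/15; P(data | r = 5) = (1/6)(0/5) = 0.
The prior-weighted likelihoods are 3/10 · 1/6 = 1/20, 2/5 · 1/15 = 2/75, 3/10 · 0 = 0; these sum to 23/300.
Normalising, the posterior is P(r = 1 | data) = 15/23, P(r = 2 | data) = 8/23, P(r = 5 | data) = 0.
Averaging over the posterior, P(blue next | data) = (0)(15/23) + (1)(8/23) = 8/23.

0.3478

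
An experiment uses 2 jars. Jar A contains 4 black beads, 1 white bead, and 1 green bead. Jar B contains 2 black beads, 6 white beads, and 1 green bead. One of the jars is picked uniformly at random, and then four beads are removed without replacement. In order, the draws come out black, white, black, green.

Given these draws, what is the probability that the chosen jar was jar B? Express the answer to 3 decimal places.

Compute the likelihood of the observed sequence for each case: P(data | jar A) = (4/6)(1/5)(3/4)(1/3) = 0.033333; P(data | jar B) = (2/9)(6/8)(1/7)(1/6) = 0.0039683.
The prior-weighted likelihoods are 1/2 · 0.033333 = 0.016667, 1/2 · 0.0039683 = 0.0019841; with total 0.018651.
By Bayes' rule, P(jar B | data) = (0.0019841) / (0.018651) = 0.10638.

0.106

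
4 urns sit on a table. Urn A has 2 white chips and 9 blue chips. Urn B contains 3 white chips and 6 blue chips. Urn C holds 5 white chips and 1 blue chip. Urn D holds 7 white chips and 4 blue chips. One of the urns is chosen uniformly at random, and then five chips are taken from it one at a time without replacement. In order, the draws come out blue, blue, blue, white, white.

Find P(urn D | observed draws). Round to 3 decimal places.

The likelihood of the observed sequence under each hypothesis: P(data | urn A) = (9/11)(8/10)(7/9)(2/8)(1/7) = 0.018182; P(data | urn B) = (6/9)(5/8)(4/7)(3/6)(2/5) = 0.047619; P(data | urn C) = (1/6)(0/5) = 0; P(data | urn D) = (4/11)(3/10)(2/9)(7/8)(6/7) = 0.018182.
The prior-weighted likelihoods are 1/4 · 0.018182 = 0.0045455, 1/4 · 0.047619 = 0.011905, 1/4 · 0 = 0, 1/4 · 0.018182 = 0.0045455; with total 0.020996.
Therefore the posterior P(urn D | data) = (0.0045455) / (0.020996) = 0.21649.

0.216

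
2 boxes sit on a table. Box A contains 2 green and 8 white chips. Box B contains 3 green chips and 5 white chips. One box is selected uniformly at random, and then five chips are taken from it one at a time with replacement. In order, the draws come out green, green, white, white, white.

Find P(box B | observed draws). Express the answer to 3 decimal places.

0.626

Compute the likelihood of the observed sequence for each case: P(data | box A) = (2/10)(2/10)(8/10)(8/10)(8/10) = 0.02048; P(data | box B) = (3/8)(3/8)(5/8)(5/8)(5/8) = 0.034332.
Weighting by the prior gives 1/2 · 0.02048 = 0.01024, 1/2 · 0.034332 = 0.017166; with total 0.027406.
Therefore the posterior P(box B | data) = (0.017166) / (0.027406) = 0.62636.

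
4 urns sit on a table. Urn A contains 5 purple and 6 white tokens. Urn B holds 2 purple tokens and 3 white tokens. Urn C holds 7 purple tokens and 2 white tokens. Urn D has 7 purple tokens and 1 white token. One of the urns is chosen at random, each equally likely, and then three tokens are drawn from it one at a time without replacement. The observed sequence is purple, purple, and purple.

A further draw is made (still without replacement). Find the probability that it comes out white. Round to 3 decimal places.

0.281

For each hypothesis, P(data | H) works out to: P(data | urn A) = (5/11)(4/10)(3/9) = 2/33; P(data | urn B) = (2/5)(1/4)(0/3) = 0; P(data | urn C) = (7/9)(6/8)(5/7) = 5/12; P(data | urn D) = (7/8)(6/7)(5/6) = 5/8.
The prior-weighted likelihoods are 1/4 · 2/33 = 1/66, 1/4 · 0 = 0, 1/4 · 5/12 = 5/48, 1/4 · 5/8 = 5/32; summing to 97/352.
Dividing through by the total gives posterior P(urn A | data) = 16/291, P(urn B | data) = 0, P(urn C | data) = 110/291, P(urn D | data) = 55/97.
Averaging over the posterior, P(white next | data) = (3/4)(16/291) + (1/3)(110/291) + (1/5)(55/97) = 245/873.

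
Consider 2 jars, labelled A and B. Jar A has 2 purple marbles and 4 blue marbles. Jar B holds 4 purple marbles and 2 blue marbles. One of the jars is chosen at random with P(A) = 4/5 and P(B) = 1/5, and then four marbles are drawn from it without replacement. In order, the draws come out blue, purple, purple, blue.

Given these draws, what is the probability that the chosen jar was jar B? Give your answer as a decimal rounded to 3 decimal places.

0.200

For each hypothesis, P(data | H) works out to: P(data | jar A) = (4/6)(2/5)(1/4)(3/3) = 1/15; P(data | jar B) = (2/6)(4/5)(3/4)(1/3) = 1/15.
Multiplying each by its prior: 4/5 · 1/15 = 4/75, 1/5 · 1/15 = 1/75; with total 1/15.
Hence P(jar B | data) = (1/75) / (1/15) = 1/5.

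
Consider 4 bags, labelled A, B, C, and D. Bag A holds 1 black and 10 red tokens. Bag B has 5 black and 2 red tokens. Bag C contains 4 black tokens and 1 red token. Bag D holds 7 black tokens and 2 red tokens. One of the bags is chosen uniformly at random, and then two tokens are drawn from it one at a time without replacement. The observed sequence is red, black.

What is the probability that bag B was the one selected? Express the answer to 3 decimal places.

0.329

For each hypothesis, P(data | H) works out to: P(data | bag A) = (10/11)(1/10) = 0.090909; P(data | bag B) = (2/7)(5/6) = 0.2381; P(data | bag C) = (1/5)(4/4) = 0.2; P(data | bag D) = (2/9)(7/8) = 0.19444.
Multiplying each by its prior: 1/4 · 0.090909 = 0.022727, 1/4 · 0.2381 = 0.059524, 1/4 · 0.2 = 0.05, 1/4 · 0.19444 = 0.048611; these sum to 0.18086.
By Bayes' rule, P(bag B | data) = (0.059524) / (0.18086) = 0.32911.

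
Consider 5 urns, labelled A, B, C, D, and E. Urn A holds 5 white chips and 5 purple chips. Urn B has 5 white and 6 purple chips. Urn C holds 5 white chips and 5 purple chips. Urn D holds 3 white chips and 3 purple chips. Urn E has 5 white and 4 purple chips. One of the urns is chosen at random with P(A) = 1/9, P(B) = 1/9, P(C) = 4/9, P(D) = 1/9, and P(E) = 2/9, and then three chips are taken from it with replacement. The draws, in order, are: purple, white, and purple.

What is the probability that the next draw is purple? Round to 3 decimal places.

0.495

Compute the likelihood of the observed sequence for each case: P(data | urn A) = (5/10)(5/10)(5/10) = 0.125; P(data | urn B) = (6/11)(5/11)(6/11) = 0.13524; P(data | urn C) = (5/10)(5/10)(5/10) = 0.125; P(data | urn D) = (3/6)(3/6)(3/6) = 0.125; P(data | urn E) = (4/9)(5/9)(4/9) = 0.10974.
Weighting by the prior gives 1/9 · 0.125 = 0.013889, 1/9 · 0.13524 = 0.015026, 4/9 · 0.125 = 0.055556, 1/9 · 0.125 = 0.013889, 2/9 · 0.10974 = 0.024387; these sum to 0.12275.
Normalising, the posterior is P(urn A | data) = 0.11315, P(urn B | data) = 0.12242, P(urn C | data) = 0.45261, P(urn D | data) = 0.11315, P(urn E | data) = 0.19867.
The predictive probability is P(purple next | data) = (1/2)(0.11315) + (6/11)(0.12242) + (1/2)(0.45261) + (1/2)(0.11315) + (4/9)(0.19867) = 0.49453.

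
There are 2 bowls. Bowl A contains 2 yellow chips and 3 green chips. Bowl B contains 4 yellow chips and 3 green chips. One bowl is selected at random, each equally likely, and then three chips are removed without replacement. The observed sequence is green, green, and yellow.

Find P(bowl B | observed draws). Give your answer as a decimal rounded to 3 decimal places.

Compute the likelihood of the observed sequence for each case: P(data | bowl A) = (3/5)(2/4)(2/3) = 1/5; P(data | bowl B) = (3/7)(2/6)(4/5) = 4/35.
The prior-weighted likelihoods are 1/2 · 1/5 = 1/10, 1/2 · 4/35 = 2/35; these sum to 11/70.
By Bayes' rule, P(bowl B | data) = (2/35) / (11/70) = 4/11.

0.364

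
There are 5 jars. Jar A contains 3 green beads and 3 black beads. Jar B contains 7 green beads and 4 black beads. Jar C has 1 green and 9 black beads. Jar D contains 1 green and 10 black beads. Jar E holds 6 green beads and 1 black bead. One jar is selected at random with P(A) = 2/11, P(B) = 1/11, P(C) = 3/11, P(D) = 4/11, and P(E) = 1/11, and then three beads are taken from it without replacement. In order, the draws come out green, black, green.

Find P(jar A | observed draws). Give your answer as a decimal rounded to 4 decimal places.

Compute the likelihood of the observed sequence for each case: P(data | jar A) = (3/6)(3/5)(2/4) = 0.15; P(data | jar B) = (7/11)(4/10)(6/9) = 0.1697; P(data | jar C) = (1/10)(9/9)(0/8) = 0; P(data | jar D) = (1/11)(10/10)(0/9) = 0; P(data | jar E) = (6/7)(1/6)(5/5) = 0.14286.
Weighting by the prior gives 2/11 · 0.15 = 0.027273, 1/11 · 0.1697 = 0.015427, 3/11 · 0 = 0, 4/11 · 0 = 0, 1/11 · 0.14286 = 0.012987; with total 0.055687.
So P(jar A | data) = (0.027273) / (0.055687) = 0.48975.

0.4898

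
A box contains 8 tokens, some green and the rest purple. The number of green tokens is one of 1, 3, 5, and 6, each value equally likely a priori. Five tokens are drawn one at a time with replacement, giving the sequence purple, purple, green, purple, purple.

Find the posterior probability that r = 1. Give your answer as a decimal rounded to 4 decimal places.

Compute the likelihood of the observed sequence for each case: P(data | r = 1) = (7/8)(7/8)(1/8)(7/8)(7/8) = 0.073273; P(data | r = 3) = (5/8)(5/8)(3/8)(5/8)(5/8) = 0.05722; P(data | r = 5) = (3/8)(3/8)(5/8)(3/8)(3/8) = 0.01236; P(data | r = 6) = (2/8)(2/8)(6/8)(2/8)(2/8) = 0.0029297.
Weighting by the prior gives 1/4 · 0.073273 = 0.018318, 1/4 · 0.05722 = 0.014305, 1/4 · 0.01236 = 0.0030899, 1/4 · 0.0029297 = 0.00073242; these sum to 0.036446.
So P(r = 1 | data) = (0.018318) / (0.036446) = 0.50262.

0.5026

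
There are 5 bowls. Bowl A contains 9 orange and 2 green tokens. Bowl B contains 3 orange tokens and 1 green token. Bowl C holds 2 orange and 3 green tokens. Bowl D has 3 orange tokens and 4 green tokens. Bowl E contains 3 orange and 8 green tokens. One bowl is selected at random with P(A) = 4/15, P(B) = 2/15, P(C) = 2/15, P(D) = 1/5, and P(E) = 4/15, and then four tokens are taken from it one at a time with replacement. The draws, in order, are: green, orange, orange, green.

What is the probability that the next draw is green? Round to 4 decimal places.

0.5235

The likelihood of the observed sequence under each hypothesis: P(data | bowl A) = (2/11)(9/11)(9/11)(2/11) = 0.02213; P(data | bowl B) = (1/4)(3/4)(3/4)(1/4) = 0.035156; P(data | bowl C) = (3/5)(2/5)(2/5)(3/5) = 0.0576; P(data | bowl D) = (4/7)(3/7)(3/7)(4/7) = 0.059975; P(data | bowl E) = (8/11)(3/11)(3/11)(8/11) = 0.039342.
Weighting by the prior gives 4/15 · 0.02213 = 0.0059012, 2/15 · 0.035156 = 0.0046875, 2/15 · 0.0576 = 0.00768, 1/5 · 0.059975 = 0.011995, 4/15 · 0.039342 = 0.010491; these sum to 0.040755.
Dividing through by the total gives posterior P(bowl A | data) = 0.1448, P(bowl B | data) = 0.11502, P(bowl C | data) = 0.18844, P(bowl D | data) = 0.29432, P(bowl E | data) = 0.25742.
The predictive probability is P(green next | data) = (2/11)(0.1448) + (1/4)(0.11502) + (3/5)(0.18844) + (4/7)(0.29432) + (8/11)(0.25742) = 0.52355.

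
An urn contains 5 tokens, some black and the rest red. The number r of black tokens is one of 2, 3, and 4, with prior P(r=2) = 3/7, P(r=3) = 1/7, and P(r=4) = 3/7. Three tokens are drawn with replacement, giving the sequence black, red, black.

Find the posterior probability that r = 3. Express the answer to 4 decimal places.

The likelihood of the observed sequence under each hypothesis: P(data | r = 2) = (2/5)(3/5)(2/5) = 12/125; P(data | r = 3) = (3/5)(2/5)(3/5) = 18/125; P(data | r = 4) = (4/5)(1/5)(4/5) = 16/125.
The prior-weighted likelihoods are 3/7 · 12/125 = 36/875, 1/7 · 18/125 = 18/875, 3/7 · 16/125 = 48/875; with total 102/875.
Hence P(r = 3 | data) = (18/875) / (102/875) = 3/17.

0.1765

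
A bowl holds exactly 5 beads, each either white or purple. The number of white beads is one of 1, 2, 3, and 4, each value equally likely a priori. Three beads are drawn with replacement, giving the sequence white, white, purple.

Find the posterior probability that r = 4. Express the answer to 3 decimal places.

0.320

Under each hypothesis, the probability of the observed sequence is: P(data | r = 1) = (1/5)(1/5)(4/5) = 4/125; P(data | r = 2) = (2/5)(2/5)(3/5) = 12/125; P(data | r = 3) = (3/5)(3/5)(2/5) = 18/125; P(data | r = 4) = (4/5)(4/5)(1/5) = 16/125.
The prior-weighted likelihoods are 1/4 · 4/125 = 1/125, 1/4 · 12/125 = 3/125, 1/4 · 18/125 = 9/250, 1/4 · 16/125 = 4/125; summing to 1/10.
So P(r = 4 | data) = (4/125) / (1/10) = 8/25.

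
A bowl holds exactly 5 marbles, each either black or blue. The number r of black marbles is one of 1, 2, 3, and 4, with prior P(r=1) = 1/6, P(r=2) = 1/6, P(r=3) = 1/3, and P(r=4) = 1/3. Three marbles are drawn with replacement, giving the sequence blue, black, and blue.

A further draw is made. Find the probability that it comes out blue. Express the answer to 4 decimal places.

The likelihood of the observed sequence under each hypothesis: P(data | r = 1) = (4/5)(1/5)(4/5) = 16/125; P(data | r = 2) = (3/5)(2/5)(3/5) = 18/125; P(data | r = 3) = (2/5)(3/5)(2/5) = 12/125; P(data | r = 4) = (1/5)(4/5)(1/5) = 4/125.
The prior-weighted likelihoods are 1/6 · 16/125 = 8/375, 1/6 · 18/125 = 3/125, 1/3 · 12/125 = 4/125, 1/3 · 4/125 = 4/375; with total 11/125.
Dividing through by the total gives posterior P(r = 1 | data) = 8/33, P(r = 2 | data) = 3/11, P(r = 3 | data) = 4/11, P(r = 4 | data) = 4/33.
The predictive probability is P(blue next | data) = (4/5)(8/33) + (3/5)(3/11) + (2/5)(4/11) + (1/5)(4/33) = 29/55.

0.5273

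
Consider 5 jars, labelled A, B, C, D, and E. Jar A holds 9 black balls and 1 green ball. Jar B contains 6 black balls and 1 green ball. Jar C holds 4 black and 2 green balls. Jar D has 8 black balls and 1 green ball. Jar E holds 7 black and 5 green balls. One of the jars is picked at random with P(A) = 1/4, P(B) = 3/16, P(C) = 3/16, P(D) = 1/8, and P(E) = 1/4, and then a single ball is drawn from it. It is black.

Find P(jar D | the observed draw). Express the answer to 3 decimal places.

0.145

The likelihood of this draw under each hypothesis: P(data | jar A) = (9/10) = 0.9; P(data | jar B) = (6/7) = 0.85714; P(data | jar C) = (4/6) = 0.66667; P(data | jar D) = (8/9) = 0.88889; P(data | jar E) = (7/12) = 0.58333.
The prior-weighted likelihoods are 1/4 · 0.9 = 0.225, 3/16 · 0.85714 = 0.16071, 3/16 · 0.66667 = 0.125, 1/8 · 0.88889 = 0.11111, 1/4 · 0.58333 = 0.14583; summing to 0.76766.
So P(jar D | data) = (0.11111) / (0.76766) = 0.14474.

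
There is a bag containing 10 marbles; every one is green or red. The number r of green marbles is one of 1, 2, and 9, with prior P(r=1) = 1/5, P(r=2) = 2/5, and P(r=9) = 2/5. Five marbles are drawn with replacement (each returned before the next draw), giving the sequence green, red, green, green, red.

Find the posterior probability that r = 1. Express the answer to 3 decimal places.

Compute the likelihood of the observed sequence for each case: P(data | r = 1) = (1/10)(9/10)(1/10)(1/10)(9/10) = 0.00081; P(data | r = 2) = (2/10)(8/10)(2/10)(2/10)(8/10) = 0.00512; P(data | r = 9) = (9/10)(1/10)(9/10)(9/10)(1/10) = 0.00729.
The prior-weighted likelihoods are 1/5 · 0.00081 = 0.000162, 2/5 · 0.00512 = 0.002048, 2/5 · 0.00729 = 0.002916; these sum to 0.005126.
By Bayes' rule, P(r = 1 | data) = (0.000162) / (0.005126) = 0.031604.

0.032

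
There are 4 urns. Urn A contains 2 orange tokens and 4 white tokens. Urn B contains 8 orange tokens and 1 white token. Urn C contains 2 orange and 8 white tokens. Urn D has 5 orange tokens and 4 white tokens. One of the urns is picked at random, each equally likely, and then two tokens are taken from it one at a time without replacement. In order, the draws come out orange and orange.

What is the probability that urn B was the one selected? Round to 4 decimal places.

0.6796

For each hypothesis, P(data | H) works out to: P(data | urn A) = (2/6)(1/5) = 1/15; P(data | urn B) = (8/9)(7/8) = 7/9; P(data | urn C) = (2/10)(1/9) = 1/45; P(data | urn D) = (5/9)(4/8) = 5/18.
Weighting by the prior gives 1/4 · 1/15 = 1/60, 1/4 · 7/9 = 7/36, 1/4 · 1/45 = 1/180, 1/4 · 5/18 = 5/72; these sum to 103/360.
By Bayes' rule, P(urn B | data) = (7/36) / (103/360) = 70/103.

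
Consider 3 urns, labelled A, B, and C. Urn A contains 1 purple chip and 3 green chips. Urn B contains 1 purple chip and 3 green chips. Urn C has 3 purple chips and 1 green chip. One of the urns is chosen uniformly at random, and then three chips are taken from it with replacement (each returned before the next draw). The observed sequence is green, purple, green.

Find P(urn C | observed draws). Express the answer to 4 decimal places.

0.1429

The likelihood of the observed sequence under each hypothesis: P(data | urn A) = (3/4)(1/4)(3/4) = 9/64; P(data | urn B) = (3/4)(1/4)(3/4) = 9/64; P(data | urn C) = (1/4)(3/4)(1/4) = 3/64.
Weighting by the prior gives 1/3 · 9/64 = 3/64, 1/3 · 9/64 = 3/64, 1/3 · 3/64 = 1/64; with total 7/64.
Hence P(urn C | data) = (1/64) / (7/64) = 1/7.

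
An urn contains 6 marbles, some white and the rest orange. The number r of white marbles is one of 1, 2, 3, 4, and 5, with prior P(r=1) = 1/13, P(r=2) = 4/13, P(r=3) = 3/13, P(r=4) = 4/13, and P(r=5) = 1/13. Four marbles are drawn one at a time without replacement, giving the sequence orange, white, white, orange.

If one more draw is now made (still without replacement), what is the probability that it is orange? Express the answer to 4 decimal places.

For each hypothesis, P(data | H) works out to: P(data | r = 1) = (5/6)(1/5)(0/4) = 0; P(data | r = 2) = (4/6)(2/5)(1/4)(3/3) = 1/15; P(data | r = 3) = (3/6)(3/5)(2/4)(2/3) = 1/10; P(data | r = 4) = (2/6)(4/5)(3/4)(1/3) = 1/15; P(data | r = 5) = (1/6)(5/5)(4/4)(0/3) = 0.
Multiplying each by its prior: 1/13 · 0 = 0, 4/13 · 1/15 = 4/195, 3/13 · 1/10 = 3/130, 4/13 · 1/15 = 4/195, 1/13 · 0 = 0; with total 5/78.
Normalising, the posterior is P(r = 1 | data) = 0, P(r = 2 | data) = 8/25, P(r = 3 | data) = 9/25, P(r = 4 | data) = 8/25, P(r = 5 | data) = 0.
Averaging over the posterior, P(orange next | data) = (1)(8/25) + (1/2)(9/25) + (0)(8/25) = 1/2.

0.5000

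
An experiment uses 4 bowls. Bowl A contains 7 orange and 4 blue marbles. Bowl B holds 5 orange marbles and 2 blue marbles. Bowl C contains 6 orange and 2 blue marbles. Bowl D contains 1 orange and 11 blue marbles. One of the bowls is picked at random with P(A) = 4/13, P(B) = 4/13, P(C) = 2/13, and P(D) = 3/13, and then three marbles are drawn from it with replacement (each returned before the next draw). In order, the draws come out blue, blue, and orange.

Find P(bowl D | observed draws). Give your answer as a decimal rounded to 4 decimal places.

0.2405

The likelihood of the observed sequence under each hypothesis: P(data | bowl A) = (4/11)(4/11)(7/11) = 0.084147; P(data | bowl B) = (2/7)(2/7)(5/7) = 0.058309; P(data | bowl C) = (2/8)(2/8)(6/8) = 0.046875; P(data | bowl D) = (11/12)(11/12)(1/12) = 0.070023.
The prior-weighted likelihoods are 4/13 · 0.084147 = 0.025891, 4/13 · 0.058309 = 0.017941, 2/13 · 0.046875 = 0.0072115, 3/13 · 0.070023 = 0.016159; with total 0.067203.
Therefore the posterior P(bowl D | data) = (0.016159) / (0.067203) = 0.24045.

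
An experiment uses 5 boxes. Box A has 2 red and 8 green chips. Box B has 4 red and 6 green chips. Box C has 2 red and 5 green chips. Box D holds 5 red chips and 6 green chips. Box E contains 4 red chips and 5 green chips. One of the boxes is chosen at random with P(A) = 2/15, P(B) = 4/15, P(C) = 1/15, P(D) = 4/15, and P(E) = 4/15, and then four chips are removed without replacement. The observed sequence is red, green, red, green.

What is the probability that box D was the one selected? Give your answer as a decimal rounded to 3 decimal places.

0.304

Under each hypothesis, the probability of the observed sequence is: P(data | box A) = (2/10)(8/9)(1/8)(7/7) = 0.022222; P(data | box B) = (4/10)(6/9)(3/8)(5/7) = 0.071429; P(data | box C) = (2/7)(5/6)(1/5)(4/4) = 0.047619; P(data | box D) = (5/11)(6/10)(4/9)(5/8) = 0.075758; P(data | box E) = (4/9)(5/8)(3/7)(4/6) = 0.079365.
Multiplying each by its prior: 2/15 · 0.022222 = 0.002963, 4/15 · 0.071429 = 0.019048, 1/15 · 0.047619 = 0.0031746, 4/15 · 0.075758 = 0.020202, 4/15 · 0.079365 = 0.021164; summing to 0.066551.
So P(box D | data) = (0.020202) / (0.066551) = 0.30356.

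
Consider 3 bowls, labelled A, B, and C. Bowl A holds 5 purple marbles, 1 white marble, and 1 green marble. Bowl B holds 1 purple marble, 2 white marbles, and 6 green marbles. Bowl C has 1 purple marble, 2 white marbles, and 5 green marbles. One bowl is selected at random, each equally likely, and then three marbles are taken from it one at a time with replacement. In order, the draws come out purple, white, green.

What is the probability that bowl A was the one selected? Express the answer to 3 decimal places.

0.288

The likelihood of the observed sequence under each hypothesis: P(data | bowl A) = (5/7)(1/7)(1/7) = 0.014577; P(data | bowl B) = (1/9)(2/9)(6/9) = 0.016461; P(data | bowl C) = (1/8)(2/8)(5/8) = 0.019531.
Multiplying each by its prior: 1/3 · 0.014577 = 0.0048591, 1/3 · 0.016461 = 0.005487, 1/3 · 0.019531 = 0.0065104; with total 0.016856.
Therefore the posterior P(bowl A | data) = (0.0048591) / (0.016856) = 0.28826.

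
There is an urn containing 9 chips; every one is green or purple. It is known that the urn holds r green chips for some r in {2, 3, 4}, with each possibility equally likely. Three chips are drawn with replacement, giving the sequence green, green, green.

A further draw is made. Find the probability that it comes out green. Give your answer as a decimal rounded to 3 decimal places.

0.396

Compute the likelihood of the observed sequence for each case: P(data | r = 2) = (2/9)(2/9)(2/9) = 0.010974; P(data | r = 3) = (3/9)(3/9)(3/9) = 0.037037; P(data | r = 4) = (4/9)(4/9)(4/9) = 0.087791.
Multiplying each by its prior: 1/3 · 0.010974 = 0.003658, 1/3 · 0.037037 = 0.012346, 1/3 · 0.087791 = 0.029264; with total 0.045267.
Normalising, the posterior is P(r = 2 | data) = 0.080808, P(r = 3 | data) = 0.27273, P(r = 4 | data) = 0.64646.
Averaging over the posterior, P(green next | data) = (2/9)(0.080808) + (1/3)(0.27273) + (4/9)(0.64646) = 0.39618.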